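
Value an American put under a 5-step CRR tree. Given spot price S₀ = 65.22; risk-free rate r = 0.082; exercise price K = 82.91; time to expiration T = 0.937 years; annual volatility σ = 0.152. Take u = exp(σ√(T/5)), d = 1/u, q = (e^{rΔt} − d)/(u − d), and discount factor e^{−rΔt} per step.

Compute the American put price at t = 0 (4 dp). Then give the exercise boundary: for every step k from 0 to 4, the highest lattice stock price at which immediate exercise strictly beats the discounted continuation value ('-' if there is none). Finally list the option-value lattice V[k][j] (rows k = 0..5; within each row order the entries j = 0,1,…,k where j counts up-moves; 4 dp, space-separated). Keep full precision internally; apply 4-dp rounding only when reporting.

price = 17.6900
boundary = 65.2200 69.6558 74.3934 69.6558 74.3934
tree:
17.6900
21.8434 13.2542
25.7322 17.6900 8.5166
29.3734 21.8434 13.2542 4.1489
32.7828 25.7322 17.6900 8.5166 1.3578
35.9750 29.3734 21.8434 13.2542 3.4569 0.0000

Δt=0.18740  u=1.06801  d=0.93632  q=0.60114  discount=0.98475
step 5 (expiry): payoffs max(K−S,0) = 35.9750 29.3734 21.8434 13.2542 3.4569 0.0000
step 4: (k=4,j=0): S=50.1272, (K−S)⁺=32.7828, hold=31.5184 ⇒ V=32.7828 exercise | (k=4,j=1): S=57.1778, (K−S)⁺=25.7322, hold=24.4679 ⇒ V=25.7322 exercise | (k=4,j=2): S=65.2200, (K−S)⁺=17.6900, hold=16.4257 ⇒ V=17.6900 exercise | (k=4,j=3): S=74.3934, (K−S)⁺=8.5166, hold=7.2523 ⇒ V=8.5166 exercise | (k=4,j=4): S=84.8570, (K−S)⁺=0.0000, hold=1.3578 ⇒ V=1.3578 continue  boundary S*=74.3934
step 3: (k=3,j=0): S=53.5366, (K−S)⁺=29.3734, hold=28.1091 ⇒ V=29.3734 exercise | (k=3,j=1): S=61.0666, (K−S)⁺=21.8434, hold=20.5790 ⇒ V=21.8434 exercise | (k=3,j=2): S=69.6558, (K−S)⁺=13.2542, hold=11.9898 ⇒ V=13.2542 exercise | (k=3,j=3): S=79.4531, (K−S)⁺=3.4569, hold=4.1489 ⇒ V=4.1489 continue  boundary S*=69.6558
step 2: (k=2,j=0): S=57.1778, (K−S)⁺=25.7322, hold=24.4679 ⇒ V=25.7322 exercise | (k=2,j=1): S=65.2200, (K−S)⁺=17.6900, hold=16.4257 ⇒ V=17.6900 exercise | (k=2,j=2): S=74.3934, (K−S)⁺=8.5166, hold=7.6620 ⇒ V=8.5166 exercise  boundary S*=74.3934
step 1: (k=1,j=0): S=61.0666, (K−S)⁺=21.8434, hold=20.5790 ⇒ V=21.8434 exercise | (k=1,j=1): S=69.6558, (K−S)⁺=13.2542, hold=11.9898 ⇒ V=13.2542 exercise  boundary S*=69.6558
step 0: (k=0,j=0): S=65.2200, (K−S)⁺=17.6900, hold=16.4257 ⇒ V=17.6900 exercise  boundary S*=65.2200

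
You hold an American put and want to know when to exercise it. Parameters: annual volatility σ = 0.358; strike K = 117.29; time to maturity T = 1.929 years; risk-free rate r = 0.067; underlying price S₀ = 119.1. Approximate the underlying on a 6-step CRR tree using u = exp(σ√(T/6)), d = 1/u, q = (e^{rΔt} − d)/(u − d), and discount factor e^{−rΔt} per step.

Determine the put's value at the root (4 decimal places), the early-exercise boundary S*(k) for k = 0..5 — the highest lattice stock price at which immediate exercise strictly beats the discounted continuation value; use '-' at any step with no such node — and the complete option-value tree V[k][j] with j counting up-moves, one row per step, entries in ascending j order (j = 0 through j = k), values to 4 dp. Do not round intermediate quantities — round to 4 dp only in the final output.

Δt=0.32150, u=1.22506, d=0.81629, q=0.50269, disc=e^(-rΔt)=0.97869
k=6 terminal: V=max(K-S,0) → 82.0555 64.4110 37.9308 0.0000 0.0000 0.0000 0.0000
k=5: j=0 S=43.1644 intr=74.1256 cont=71.6261 V=74.1256[EX]; j=1 S=64.7799 intr=52.5101 cont=50.0107 V=52.5101[EX]; j=2 S=97.2198 intr=20.0702 cont=18.4613 V=20.0702[EX]; j=3 S=145.9046 intr=0.0000 cont=0.0000 V=0.0000[hold]; j=4 S=218.9694 intr=0.0000 cont=0.0000 V=0.0000[hold]; j=5 S=328.6229 intr=0.0000 cont=0.0000 V=0.0000[hold]  S*(5)=97.2198
k=4: j=0 S=52.8790 intr=64.4110 cont=61.9116 V=64.4110[EX]; j=1 S=79.3592 intr=37.9308 cont=35.4313 V=37.9308[EX]; j=2 S=119.1000 intr=0.0000 cont=9.7684 V=9.7684[hold]; j=3 S=178.7418 intr=0.0000 cont=0.0000 V=0.0000[hold]; j=4 S=268.2505 intr=0.0000 cont=0.0000 V=0.0000[hold]  S*(4)=79.3592
k=3: j=0 S=64.7799 intr=52.5101 cont=50.0107 V=52.5101[EX]; j=1 S=97.2198 intr=20.0702 cont=23.2671 V=23.2671[hold]; j=2 S=145.9046 intr=0.0000 cont=4.7544 V=4.7544[hold]; j=3 S=218.9694 intr=0.0000 cont=0.0000 V=0.0000[hold]  S*(3)=64.7799
k=2: j=0 S=79.3592 intr=37.9308 cont=37.0041 V=37.9308[EX]; j=1 S=119.1000 intr=0.0000 cont=13.6634 V=13.6634[hold]; j=2 S=178.7418 intr=0.0000 cont=2.3140 V=2.3140[hold]  S*(2)=79.3592
k=1: j=0 S=97.2198 intr=20.0702 cont=25.1834 V=25.1834[hold]; j=1 S=145.9046 intr=0.0000 cont=7.7885 V=7.7885[hold]  S*(1)=-
k=0: j=0 S=119.1000 intr=0.0000 cont=16.0888 V=16.0888[hold]  S*(0)=-

price = 16.0888
boundary = - - 79.3592 64.7799 79.3592 97.2198
tree:
16.0888
25.1834 7.7885
37.9308 13.6634 2.3140
52.5101 23.2671 4.7544 0.0000
64.4110 37.9308 9.7684 0.0000 0.0000
74.1256 52.5101 20.0702 0.0000 0.0000 0.0000
82.0555 64.4110 37.9308 0.0000 0.0000 0.0000 0.0000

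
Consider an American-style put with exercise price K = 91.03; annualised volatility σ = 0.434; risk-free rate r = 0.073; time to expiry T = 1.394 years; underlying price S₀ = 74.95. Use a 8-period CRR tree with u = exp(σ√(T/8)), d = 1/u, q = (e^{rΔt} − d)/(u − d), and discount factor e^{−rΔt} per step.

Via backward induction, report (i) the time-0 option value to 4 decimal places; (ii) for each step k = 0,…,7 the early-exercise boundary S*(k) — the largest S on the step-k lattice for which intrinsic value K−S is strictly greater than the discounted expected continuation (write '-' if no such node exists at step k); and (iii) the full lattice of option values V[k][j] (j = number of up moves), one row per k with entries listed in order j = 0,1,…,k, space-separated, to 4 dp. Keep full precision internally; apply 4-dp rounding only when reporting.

Δt=0.17425  u=1.19861  d=0.83430  q=0.48997  discount=0.98736
step 8 (expiry): payoffs max(K−S,0) = 73.4371 65.7547 54.7176 38.8609 16.0800 0.0000 0.0000 0.0000 0.0000
step 7: (k=7,j=0): S=21.0871, (K−S)⁺=69.9429, hold=68.7923 ⇒ V=69.9429 exercise | (k=7,j=1): S=30.2953, (K−S)⁺=60.7347, hold=59.5841 ⇒ V=60.7347 exercise | (k=7,j=2): S=43.5245, (K−S)⁺=47.5055, hold=46.3549 ⇒ V=47.5055 exercise | (k=7,j=3): S=62.5306, (K−S)⁺=28.4994, hold=27.3488 ⇒ V=28.4994 exercise | (k=7,j=4): S=89.8361, (K−S)⁺=1.1939, hold=8.0976 ⇒ V=8.0976 continue | (k=7,j=5): S=129.0653, (K−S)⁺=0.0000, hold=0.0000 ⇒ V=0.0000 continue | (k=7,j=6): S=185.4249, (K−S)⁺=0.0000, hold=0.0000 ⇒ V=0.0000 continue | (k=7,j=7): S=266.3954, (K−S)⁺=0.0000, hold=0.0000 ⇒ V=0.0000 continue  boundary S*=62.5306
step 6: (k=6,j=0): S=25.2753, (K−S)⁺=65.7547, hold=64.6041 ⇒ V=65.7547 exercise | (k=6,j=1): S=36.3124, (K−S)⁺=54.7176, hold=53.5670 ⇒ V=54.7176 exercise | (k=6,j=2): S=52.1691, (K−S)⁺=38.8609, hold=37.7103 ⇒ V=38.8609 exercise | (k=6,j=3): S=74.9500, (K−S)⁺=16.0800, hold=18.2693 ⇒ V=18.2693 continue | (k=6,j=4): S=107.6788, (K−S)⁺=0.0000, hold=4.0778 ⇒ V=4.0778 continue | (k=6,j=5): S=154.6995, (K−S)⁺=0.0000, hold=0.0000 ⇒ V=0.0000 continue | (k=6,j=6): S=222.2529, (K−S)⁺=0.0000, hold=0.0000 ⇒ V=0.0000 continue  boundary S*=52.1691
step 5: (k=5,j=0): S=30.2953, (K−S)⁺=60.7347, hold=59.5841 ⇒ V=60.7347 exercise | (k=5,j=1): S=43.5245, (K−S)⁺=47.5055, hold=46.3549 ⇒ V=47.5055 exercise | (k=5,j=2): S=62.5306, (K−S)⁺=28.4994, hold=28.4080 ⇒ V=28.4994 exercise | (k=5,j=3): S=89.8361, (K−S)⁺=1.1939, hold=11.1729 ⇒ V=11.1729 continue | (k=5,j=4): S=129.0653, (K−S)⁺=0.0000, hold=2.0535 ⇒ V=2.0535 continue | (k=5,j=5): S=185.4249, (K−S)⁺=0.0000, hold=0.0000 ⇒ V=0.0000 continue  boundary S*=62.5306
step 4: (k=4,j=0): S=36.3124, (K−S)⁺=54.7176, hold=53.5670 ⇒ V=54.7176 exercise | (k=4,j=1): S=52.1691, (K−S)⁺=38.8609, hold=37.7103 ⇒ V=38.8609 exercise | (k=4,j=2): S=74.9500, (K−S)⁺=16.0800, hold=19.7570 ⇒ V=19.7570 continue | (k=4,j=3): S=107.6788, (K−S)⁺=0.0000, hold=6.6199 ⇒ V=6.6199 continue | (k=4,j=4): S=154.6995, (K−S)⁺=0.0000, hold=1.0341 ⇒ V=1.0341 continue  boundary S*=52.1691
step 3: (k=3,j=0): S=43.5245, (K−S)⁺=47.5055, hold=46.3549 ⇒ V=47.5055 exercise | (k=3,j=1): S=62.5306, (K−S)⁺=28.4994, hold=29.1277 ⇒ V=29.1277 continue | (k=3,j=2): S=89.8361, (K−S)⁺=1.1939, hold=13.1519 ⇒ V=13.1519 continue | (k=3,j=3): S=129.0653, (K−S)⁺=0.0000, hold=3.8340 ⇒ V=3.8340 continue  boundary S*=43.5245
step 2: (k=2,j=0): S=52.1691, (K−S)⁺=38.8609, hold=38.0143 ⇒ V=38.8609 exercise | (k=2,j=1): S=74.9500, (K−S)⁺=16.0800, hold=21.0308 ⇒ V=21.0308 continue | (k=2,j=2): S=107.6788, (K−S)⁺=0.0000, hold=8.4778 ⇒ V=8.4778 continue  boundary S*=52.1691
step 1: (k=1,j=0): S=62.5306, (K−S)⁺=28.4994, hold=29.7439 ⇒ V=29.7439 continue | (k=1,j=1): S=89.8361, (K−S)⁺=1.1939, hold=14.6921 ⇒ V=14.6921 continue  boundary S*=-
step 0: (k=0,j=0): S=74.9500, (K−S)⁺=16.0800, hold=22.0862 ⇒ V=22.0862 continue  boundary S*=-

price = 22.0862
boundary = - - 52.1691 43.5245 52.1691 62.5306 52.1691 62.5306
tree:
22.0862
29.7439 14.6921
38.8609 21.0308 8.4778
47.5055 29.1277 13.1519 3.8340
54.7176 38.8609 19.7570 6.6199 1.0341
60.7347 47.5055 28.4994 11.1729 2.0535 0.0000
65.7547 54.7176 38.8609 18.2693 4.0778 0.0000 0.0000
69.9429 60.7347 47.5055 28.4994 8.0976 0.0000 0.0000 0.0000
73.4371 65.7547 54.7176 38.8609 16.0800 0.0000 0.0000 0.0000 0.0000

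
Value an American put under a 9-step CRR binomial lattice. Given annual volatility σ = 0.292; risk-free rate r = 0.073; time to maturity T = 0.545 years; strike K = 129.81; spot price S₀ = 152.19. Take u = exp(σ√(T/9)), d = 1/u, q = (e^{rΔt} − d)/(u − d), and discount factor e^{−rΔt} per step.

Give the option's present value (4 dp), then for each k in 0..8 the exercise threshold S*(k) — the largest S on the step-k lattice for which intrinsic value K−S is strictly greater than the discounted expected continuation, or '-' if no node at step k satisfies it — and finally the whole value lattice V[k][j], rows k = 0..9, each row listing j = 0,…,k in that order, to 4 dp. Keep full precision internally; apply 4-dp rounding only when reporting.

price = 3.1556
boundary = - - - - - 106.2561 98.8889 106.2561 114.1722
tree:
3.1556
4.9922 1.4383
7.7118 2.4520 0.4879
11.5850 4.0993 0.9083 0.0928
16.8406 6.6927 1.6713 0.1914 0.0000
23.5539 10.6090 3.0304 0.3946 0.0000 0.0000
30.9211 16.1980 5.3917 0.8137 0.0000 0.0000 0.0000
37.7775 23.5539 9.3506 1.6777 0.0000 0.0000 0.0000 0.0000
44.1586 30.9211 15.6378 3.4590 0.0000 0.0000 0.0000 0.0000 0.0000
50.0972 37.7775 23.5539 7.1320 0.0000 0.0000 0.0000 0.0000 0.0000 0.0000

params: Δt=0.06056 u=1.07450 d=0.93067 q=0.51285 e^(-rΔt)=0.99559
t_9 payoffs: 50.0972 37.7775 23.5539 7.1320 0.0000 0.0000 0.0000 0.0000 0.0000 0.0000
t_8: node(8,0) S=85.6514 payoff=44.1586 vs cont=43.5860 → 44.1586 [stop]  node(8,1) S=98.8889 payoff=30.9211 vs cont=30.3485 → 30.9211 [stop]  node(8,2) S=114.1722 payoff=15.6378 vs cont=15.0652 → 15.6378 [stop]  node(8,3) S=131.8176 payoff=0.0000 vs cont=3.4590 → 3.4590 [wait]  node(8,4) S=152.1900 payoff=0.0000 vs cont=0.0000 → 0.0000 [wait]  node(8,5) S=175.7110 payoff=0.0000 vs cont=0.0000 → 0.0000 [wait]  node(8,6) S=202.8672 payoff=0.0000 vs cont=0.0000 → 0.0000 [wait]  node(8,7) S=234.2204 payoff=0.0000 vs cont=0.0000 → 0.0000 [wait]  node(8,8) S=270.4192 payoff=0.0000 vs cont=0.0000 → 0.0000 [wait]  ⇒ S*(8)=114.1722
t_7: node(7,0) S=92.0325 payoff=37.7775 vs cont=37.2050 → 37.7775 [stop]  node(7,1) S=106.2561 payoff=23.5539 vs cont=22.9813 → 23.5539 [stop]  node(7,2) S=122.6780 payoff=7.1320 vs cont=9.3506 → 9.3506 [wait]  node(7,3) S=141.6380 payoff=0.0000 vs cont=1.6777 → 1.6777 [wait]  node(7,4) S=163.5282 payoff=0.0000 vs cont=0.0000 → 0.0000 [wait]  node(7,5) S=188.8015 payoff=0.0000 vs cont=0.0000 → 0.0000 [wait]  node(7,6) S=217.9808 payoff=0.0000 vs cont=0.0000 → 0.0000 [wait]  node(7,7) S=251.6698 payoff=0.0000 vs cont=0.0000 → 0.0000 [wait]  ⇒ S*(7)=106.2561
t_6: node(6,0) S=98.8889 payoff=30.9211 vs cont=30.3485 → 30.9211 [stop]  node(6,1) S=114.1722 payoff=15.6378 vs cont=16.1980 → 16.1980 [wait]  node(6,2) S=131.8176 payoff=0.0000 vs cont=5.3917 → 5.3917 [wait]  node(6,3) S=152.1900 payoff=0.0000 vs cont=0.8137 → 0.8137 [wait]  node(6,4) S=175.7110 payoff=0.0000 vs cont=0.0000 → 0.0000 [wait]  node(6,5) S=202.8672 payoff=0.0000 vs cont=0.0000 → 0.0000 [wait]  node(6,6) S=234.2204 payoff=0.0000 vs cont=0.0000 → 0.0000 [wait]  ⇒ S*(6)=98.8889
t_5: node(5,0) S=106.2561 payoff=23.5539 vs cont=23.2674 → 23.5539 [stop]  node(5,1) S=122.6780 payoff=7.1320 vs cont=10.6090 → 10.6090 [wait]  node(5,2) S=141.6380 payoff=0.0000 vs cont=3.0304 → 3.0304 [wait]  node(5,3) S=163.5282 payoff=0.0000 vs cont=0.3946 → 0.3946 [wait]  node(5,4) S=188.8015 payoff=0.0000 vs cont=0.0000 → 0.0000 [wait]  node(5,5) S=217.9808 payoff=0.0000 vs cont=0.0000 → 0.0000 [wait]  ⇒ S*(5)=106.2561
t_4: node(4,0) S=114.1722 payoff=15.6378 vs cont=16.8406 → 16.8406 [wait]  node(4,1) S=131.8176 payoff=0.0000 vs cont=6.6927 → 6.6927 [wait]  node(4,2) S=152.1900 payoff=0.0000 vs cont=1.6713 → 1.6713 [wait]  node(4,3) S=175.7110 payoff=0.0000 vs cont=0.1914 → 0.1914 [wait]  node(4,4) S=202.8672 payoff=0.0000 vs cont=0.0000 → 0.0000 [wait]  ⇒ S*(4)=-
t_3: node(3,0) S=122.6780 payoff=7.1320 vs cont=11.5850 → 11.5850 [wait]  node(3,1) S=141.6380 payoff=0.0000 vs cont=4.0993 → 4.0993 [wait]  node(3,2) S=163.5282 payoff=0.0000 vs cont=0.9083 → 0.9083 [wait]  node(3,3) S=188.8015 payoff=0.0000 vs cont=0.0928 → 0.0928 [wait]  ⇒ S*(3)=-
t_2: node(2,0) S=131.8176 payoff=0.0000 vs cont=7.7118 → 7.7118 [wait]  node(2,1) S=152.1900 payoff=0.0000 vs cont=2.4520 → 2.4520 [wait]  node(2,2) S=175.7110 payoff=0.0000 vs cont=0.4879 → 0.4879 [wait]  ⇒ S*(2)=-
t_1: node(1,0) S=141.6380 payoff=0.0000 vs cont=4.9922 → 4.9922 [wait]  node(1,1) S=163.5282 payoff=0.0000 vs cont=1.4383 → 1.4383 [wait]  ⇒ S*(1)=-
t_0: node(0,0) S=152.1900 payoff=0.0000 vs cont=3.1556 → 3.1556 [wait]  ⇒ S*(0)=-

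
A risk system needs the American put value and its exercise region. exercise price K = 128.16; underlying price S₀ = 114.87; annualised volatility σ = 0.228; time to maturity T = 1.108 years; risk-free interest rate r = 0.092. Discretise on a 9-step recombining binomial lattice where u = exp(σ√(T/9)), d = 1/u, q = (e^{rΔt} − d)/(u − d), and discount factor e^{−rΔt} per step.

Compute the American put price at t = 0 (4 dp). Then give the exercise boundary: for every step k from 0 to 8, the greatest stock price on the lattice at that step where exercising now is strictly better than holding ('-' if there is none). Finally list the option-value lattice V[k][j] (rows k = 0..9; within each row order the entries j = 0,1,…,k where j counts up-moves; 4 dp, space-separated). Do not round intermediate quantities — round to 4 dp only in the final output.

Δt=0.12311, u=1.08329, d=0.92312, q=0.55113, disc=e^(-rΔt)=0.98874
k=9 terminal: V=max(K-S,0) → 72.2462 62.5447 51.1599 37.7997 22.1215 3.7230 0.0000 0.0000 0.0000 0.0000
k=8: j=0 S=60.5707 intr=67.5893 cont=66.1460 V=67.5893[EX]; j=1 S=71.0802 intr=57.0798 cont=55.6365 V=57.0798[EX]; j=2 S=83.4131 intr=44.7469 cont=43.3035 V=44.7469[EX]; j=3 S=97.8860 intr=30.2740 cont=28.8306 V=30.2740[EX]; j=4 S=114.8700 intr=13.2900 cont=11.8466 V=13.2900[EX]; j=5 S=134.8009 intr=0.0000 cont=1.6523 V=1.6523[hold]; j=6 S=158.1899 intr=0.0000 cont=0.0000 V=0.0000[hold]; j=7 S=185.6371 intr=0.0000 cont=0.0000 V=0.0000[hold]; j=8 S=217.8467 intr=0.0000 cont=0.0000 V=0.0000[hold]  S*(8)=114.8700
k=7: j=0 S=65.6153 intr=62.5447 cont=61.1013 V=62.5447[EX]; j=1 S=77.0001 intr=51.1599 cont=49.7165 V=51.1599[EX]; j=2 S=90.3603 intr=37.7997 cont=36.3564 V=37.7997[EX]; j=3 S=106.0385 intr=22.1215 cont=20.6781 V=22.1215[EX]; j=4 S=124.4370 intr=3.7230 cont=6.7987 V=6.7987[hold]; j=5 S=146.0279 intr=0.0000 cont=0.7333 V=0.7333[hold]; j=6 S=171.3649 intr=0.0000 cont=0.0000 V=0.0000[hold]; j=7 S=201.0981 intr=0.0000 cont=0.0000 V=0.0000[hold]  S*(7)=106.0385
k=6: j=0 S=71.0802 intr=57.0798 cont=55.6365 V=57.0798[EX]; j=1 S=83.4131 intr=44.7469 cont=43.3035 V=44.7469[EX]; j=2 S=97.8860 intr=30.2740 cont=28.8306 V=30.2740[EX]; j=3 S=114.8700 intr=13.2900 cont=13.5227 V=13.5227[hold]; j=4 S=134.8009 intr=0.0000 cont=3.4170 V=3.4170[hold]; j=5 S=158.1899 intr=0.0000 cont=0.3255 V=0.3255[hold]; j=6 S=185.6371 intr=0.0000 cont=0.0000 V=0.0000[hold]  S*(6)=97.8860
k=5: j=0 S=77.0001 intr=51.1599 cont=49.7165 V=51.1599[EX]; j=1 S=90.3603 intr=37.7997 cont=36.3564 V=37.7997[EX]; j=2 S=106.0385 intr=22.1215 cont=20.8049 V=22.1215[EX]; j=3 S=124.4370 intr=3.7230 cont=7.8636 V=7.8636[hold]; j=4 S=146.0279 intr=0.0000 cont=1.6939 V=1.6939[hold]; j=5 S=171.3649 intr=0.0000 cont=0.1444 V=0.1444[hold]  S*(5)=106.0385
k=4: j=0 S=83.4131 intr=44.7469 cont=43.3035 V=44.7469[EX]; j=1 S=97.8860 intr=30.2740 cont=28.8306 V=30.2740[EX]; j=2 S=114.8700 intr=13.2900 cont=14.1029 V=14.1029[hold]; j=3 S=134.8009 intr=0.0000 cont=4.4130 V=4.4130[hold]; j=4 S=158.1899 intr=0.0000 cont=0.8305 V=0.8305[hold]  S*(4)=97.8860
k=3: j=0 S=90.3603 intr=37.7997 cont=36.3564 V=37.7997[EX]; j=1 S=106.0385 intr=22.1215 cont=21.1211 V=22.1215[EX]; j=2 S=124.4370 intr=3.7230 cont=8.6639 V=8.6639[hold]; j=3 S=146.0279 intr=0.0000 cont=2.4111 V=2.4111[hold]  S*(3)=106.0385
k=2: j=0 S=97.8860 intr=30.2740 cont=28.8306 V=30.2740[EX]; j=1 S=114.8700 intr=13.2900 cont=14.5390 V=14.5390[hold]; j=2 S=134.8009 intr=0.0000 cont=5.1590 V=5.1590[hold]  S*(2)=97.8860
k=1: j=0 S=106.0385 intr=22.1215 cont=21.3587 V=22.1215[EX]; j=1 S=124.4370 intr=3.7230 cont=9.2639 V=9.2639[hold]  S*(1)=106.0385
k=0: j=0 S=114.8700 intr=13.2900 cont=14.8660 V=14.8660[hold]  S*(0)=-

price = 14.8660
boundary = - 106.0385 97.8860 106.0385 97.8860 106.0385 97.8860 106.0385 114.8700
tree:
14.8660
22.1215 9.2639
30.2740 14.5390 5.1590
37.7997 22.1215 8.6639 2.4111
44.7469 30.2740 14.1029 4.4130 0.8305
51.1599 37.7997 22.1215 7.8636 1.6939 0.1444
57.0798 44.7469 30.2740 13.5227 3.4170 0.3255 0.0000
62.5447 51.1599 37.7997 22.1215 6.7987 0.7333 0.0000 0.0000
67.5893 57.0798 44.7469 30.2740 13.2900 1.6523 0.0000 0.0000 0.0000
72.2462 62.5447 51.1599 37.7997 22.1215 3.7230 0.0000 0.0000 0.0000 0.0000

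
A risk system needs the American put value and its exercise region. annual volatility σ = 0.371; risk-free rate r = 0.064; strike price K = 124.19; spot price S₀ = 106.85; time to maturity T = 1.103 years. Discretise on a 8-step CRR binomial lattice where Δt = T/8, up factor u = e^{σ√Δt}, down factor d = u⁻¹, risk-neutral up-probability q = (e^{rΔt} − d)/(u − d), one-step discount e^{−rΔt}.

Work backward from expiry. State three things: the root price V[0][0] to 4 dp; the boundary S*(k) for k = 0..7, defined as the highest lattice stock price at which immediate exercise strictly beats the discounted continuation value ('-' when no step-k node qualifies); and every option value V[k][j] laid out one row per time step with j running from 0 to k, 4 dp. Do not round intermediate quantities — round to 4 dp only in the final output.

Δt=0.13787  u=1.14770  d=0.87131  q=0.49768  discount=0.99121
step 8 (expiry): payoffs max(K−S,0) = 88.6960 77.4370 62.6065 43.0716 17.3400 0.0000 0.0000 0.0000 0.0000
step 7: (k=7,j=0): S=40.7363, (K−S)⁺=83.4537, hold=82.3626 ⇒ V=83.4537 exercise | (k=7,j=1): S=53.6583, (K−S)⁺=70.5317, hold=69.4407 ⇒ V=70.5317 exercise | (k=7,j=2): S=70.6793, (K−S)⁺=53.5107, hold=52.4197 ⇒ V=53.5107 exercise | (k=7,j=3): S=93.0994, (K−S)⁺=31.0906, hold=29.9995 ⇒ V=31.0906 exercise | (k=7,j=4): S=122.6315, (K−S)⁺=1.5585, hold=8.6337 ⇒ V=8.6337 continue | (k=7,j=5): S=161.5314, (K−S)⁺=0.0000, hold=0.0000 ⇒ V=0.0000 continue | (k=7,j=6): S=212.7708, (K−S)⁺=0.0000, hold=0.0000 ⇒ V=0.0000 continue | (k=7,j=7): S=280.2639, (K−S)⁺=0.0000, hold=0.0000 ⇒ V=0.0000 continue  boundary S*=93.0994
step 6: (k=6,j=0): S=46.7530, (K−S)⁺=77.4370, hold=76.3460 ⇒ V=77.4370 exercise | (k=6,j=1): S=61.5835, (K−S)⁺=62.6065, hold=61.5155 ⇒ V=62.6065 exercise | (k=6,j=2): S=81.1184, (K−S)⁺=43.0716, hold=41.9805 ⇒ V=43.0716 exercise | (k=6,j=3): S=106.8500, (K−S)⁺=17.3400, hold=19.7392 ⇒ V=19.7392 continue | (k=6,j=4): S=140.7439, (K−S)⁺=0.0000, hold=4.2987 ⇒ V=4.2987 continue | (k=6,j=5): S=185.3893, (K−S)⁺=0.0000, hold=0.0000 ⇒ V=0.0000 continue | (k=6,j=6): S=244.1966, (K−S)⁺=0.0000, hold=0.0000 ⇒ V=0.0000 continue  boundary S*=81.1184
step 5: (k=5,j=0): S=53.6583, (K−S)⁺=70.5317, hold=69.4407 ⇒ V=70.5317 exercise | (k=5,j=1): S=70.6793, (K−S)⁺=53.5107, hold=52.4197 ⇒ V=53.5107 exercise | (k=5,j=2): S=93.0994, (K−S)⁺=31.0906, hold=31.1831 ⇒ V=31.1831 continue | (k=5,j=3): S=122.6315, (K−S)⁺=1.5585, hold=11.9489 ⇒ V=11.9489 continue | (k=5,j=4): S=161.5314, (K−S)⁺=0.0000, hold=2.1404 ⇒ V=2.1404 continue | (k=5,j=5): S=212.7708, (K−S)⁺=0.0000, hold=0.0000 ⇒ V=0.0000 continue  boundary S*=70.6793
step 4: (k=4,j=0): S=61.5835, (K−S)⁺=62.6065, hold=61.5155 ⇒ V=62.6065 exercise | (k=4,j=1): S=81.1184, (K−S)⁺=43.0716, hold=42.0262 ⇒ V=43.0716 exercise | (k=4,j=2): S=106.8500, (K−S)⁺=17.3400, hold=21.4207 ⇒ V=21.4207 continue | (k=4,j=3): S=140.7439, (K−S)⁺=0.0000, hold=7.0053 ⇒ V=7.0053 continue | (k=4,j=4): S=185.3893, (K−S)⁺=0.0000, hold=1.0657 ⇒ V=1.0657 continue  boundary S*=81.1184
step 3: (k=3,j=0): S=70.6793, (K−S)⁺=53.5107, hold=52.4197 ⇒ V=53.5107 exercise | (k=3,j=1): S=93.0994, (K−S)⁺=31.0906, hold=32.0126 ⇒ V=32.0126 continue | (k=3,j=2): S=122.6315, (K−S)⁺=1.5585, hold=14.1212 ⇒ V=14.1212 continue | (k=3,j=3): S=161.5314, (K−S)⁺=0.0000, hold=4.0137 ⇒ V=4.0137 continue  boundary S*=70.6793
step 2: (k=2,j=0): S=81.1184, (K−S)⁺=43.0716, hold=42.4354 ⇒ V=43.0716 exercise | (k=2,j=1): S=106.8500, (K−S)⁺=17.3400, hold=22.9054 ⇒ V=22.9054 continue | (k=2,j=2): S=140.7439, (K−S)⁺=0.0000, hold=9.0110 ⇒ V=9.0110 continue  boundary S*=81.1184
step 1: (k=1,j=0): S=93.0994, (K−S)⁺=31.0906, hold=32.7450 ⇒ V=32.7450 continue | (k=1,j=1): S=122.6315, (K−S)⁺=1.5585, hold=15.8499 ⇒ V=15.8499 continue  boundary S*=-
step 0: (k=0,j=0): S=106.8500, (K−S)⁺=17.3400, hold=24.1228 ⇒ V=24.1228 continue  boundary S*=-

price = 24.1228
boundary = - - 81.1184 70.6793 81.1184 70.6793 81.1184 93.0994
tree:
24.1228
32.7450 15.8499
43.0716 22.9054 9.0110
53.5107 32.0126 14.1212 4.0137
62.6065 43.0716 21.4207 7.0053 1.0657
70.5317 53.5107 31.1831 11.9489 2.1404 0.0000
77.4370 62.6065 43.0716 19.7392 4.2987 0.0000 0.0000
83.4537 70.5317 53.5107 31.0906 8.6337 0.0000 0.0000 0.0000
88.6960 77.4370 62.6065 43.0716 17.3400 0.0000 0.0000 0.0000 0.0000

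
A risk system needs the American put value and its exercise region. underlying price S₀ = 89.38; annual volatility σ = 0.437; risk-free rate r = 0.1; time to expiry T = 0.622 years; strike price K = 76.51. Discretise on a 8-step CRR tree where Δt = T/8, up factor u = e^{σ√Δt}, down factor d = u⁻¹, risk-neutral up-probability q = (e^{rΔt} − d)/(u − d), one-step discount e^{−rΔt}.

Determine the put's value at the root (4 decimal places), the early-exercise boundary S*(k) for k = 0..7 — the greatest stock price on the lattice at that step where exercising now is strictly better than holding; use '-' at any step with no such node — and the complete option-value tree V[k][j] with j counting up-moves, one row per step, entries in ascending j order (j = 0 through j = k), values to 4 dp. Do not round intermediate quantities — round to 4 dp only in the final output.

Δt=0.07775  u=1.12959  d=0.88528  q=0.50152  discount=0.99226
step 8 (expiry): payoffs max(K−S,0) = 42.7903 33.4848 21.6113 6.4611 0.0000 0.0000 0.0000 0.0000 0.0000
step 7: (k=7,j=0): S=38.0894, (K−S)⁺=38.4206, hold=37.8281 ⇒ V=38.4206 exercise | (k=7,j=1): S=48.6007, (K−S)⁺=27.9093, hold=27.3167 ⇒ V=27.9093 exercise | (k=7,j=2): S=62.0129, (K−S)⁺=14.4971, hold=13.9046 ⇒ V=14.4971 exercise | (k=7,j=3): S=79.1263, (K−S)⁺=0.0000, hold=3.1958 ⇒ V=3.1958 continue | (k=7,j=4): S=100.9624, (K−S)⁺=0.0000, hold=0.0000 ⇒ V=0.0000 continue | (k=7,j=5): S=128.8246, (K−S)⁺=0.0000, hold=0.0000 ⇒ V=0.0000 continue | (k=7,j=6): S=164.3758, (K−S)⁺=0.0000, hold=0.0000 ⇒ V=0.0000 continue | (k=7,j=7): S=209.7380, (K−S)⁺=0.0000, hold=0.0000 ⇒ V=0.0000 continue  boundary S*=62.0129
step 6: (k=6,j=0): S=43.0252, (K−S)⁺=33.4848, hold=32.8922 ⇒ V=33.4848 exercise | (k=6,j=1): S=54.8987, (K−S)⁺=21.6113, hold=21.0187 ⇒ V=21.6113 exercise | (k=6,j=2): S=70.0489, (K−S)⁺=6.4611, hold=8.7609 ⇒ V=8.7609 continue | (k=6,j=3): S=89.3800, (K−S)⁺=0.0000, hold=1.5807 ⇒ V=1.5807 continue | (k=6,j=4): S=114.0458, (K−S)⁺=0.0000, hold=0.0000 ⇒ V=0.0000 continue | (k=6,j=5): S=145.5186, (K−S)⁺=0.0000, hold=0.0000 ⇒ V=0.0000 continue | (k=6,j=6): S=185.6767, (K−S)⁺=0.0000, hold=0.0000 ⇒ V=0.0000 continue  boundary S*=54.8987
step 5: (k=5,j=0): S=48.6007, (K−S)⁺=27.9093, hold=27.3167 ⇒ V=27.9093 exercise | (k=5,j=1): S=62.0129, (K−S)⁺=14.4971, hold=15.0490 ⇒ V=15.0490 continue | (k=5,j=2): S=79.1263, (K−S)⁺=0.0000, hold=5.1199 ⇒ V=5.1199 continue | (k=5,j=3): S=100.9624, (K−S)⁺=0.0000, hold=0.7818 ⇒ V=0.7818 continue | (k=5,j=4): S=128.8246, (K−S)⁺=0.0000, hold=0.0000 ⇒ V=0.0000 continue | (k=5,j=5): S=164.3758, (K−S)⁺=0.0000, hold=0.0000 ⇒ V=0.0000 continue  boundary S*=48.6007
step 4: (k=4,j=0): S=54.8987, (K−S)⁺=21.6113, hold=21.2934 ⇒ V=21.6113 exercise | (k=4,j=1): S=70.0489, (K−S)⁺=6.4611, hold=9.9913 ⇒ V=9.9913 continue | (k=4,j=2): S=89.3800, (K−S)⁺=0.0000, hold=2.9214 ⇒ V=2.9214 continue | (k=4,j=3): S=114.0458, (K−S)⁺=0.0000, hold=0.3867 ⇒ V=0.3867 continue | (k=4,j=4): S=145.5186, (K−S)⁺=0.0000, hold=0.0000 ⇒ V=0.0000 continue  boundary S*=54.8987
step 3: (k=3,j=0): S=62.0129, (K−S)⁺=14.4971, hold=15.6614 ⇒ V=15.6614 continue | (k=3,j=1): S=79.1263, (K−S)⁺=0.0000, hold=6.3957 ⇒ V=6.3957 continue | (k=3,j=2): S=100.9624, (K−S)⁺=0.0000, hold=1.6374 ⇒ V=1.6374 continue | (k=3,j=3): S=128.8246, (K−S)⁺=0.0000, hold=0.1913 ⇒ V=0.1913 continue  boundary S*=-
step 2: (k=2,j=0): S=70.0489, (K−S)⁺=6.4611, hold=10.9291 ⇒ V=10.9291 continue | (k=2,j=1): S=89.3800, (K−S)⁺=0.0000, hold=3.9783 ⇒ V=3.9783 continue | (k=2,j=2): S=114.0458, (K−S)⁺=0.0000, hold=0.9051 ⇒ V=0.9051 continue  boundary S*=-
step 1: (k=1,j=0): S=79.1263, (K−S)⁺=0.0000, hold=7.3854 ⇒ V=7.3854 continue | (k=1,j=1): S=100.9624, (K−S)⁺=0.0000, hold=2.4181 ⇒ V=2.4181 continue  boundary S*=-
step 0: (k=0,j=0): S=89.3800, (K−S)⁺=0.0000, hold=4.8563 ⇒ V=4.8563 continue  boundary S*=-

price = 4.8563
boundary = - - - - 54.8987 48.6007 54.8987 62.0129
tree:
4.8563
7.3854 2.4181
10.9291 3.9783 0.9051
15.6614 6.3957 1.6374 0.1913
21.6113 9.9913 2.9214 0.3867 0.0000
27.9093 15.0490 5.1199 0.7818 0.0000 0.0000
33.4848 21.6113 8.7609 1.5807 0.0000 0.0000 0.0000
38.4206 27.9093 14.4971 3.1958 0.0000 0.0000 0.0000 0.0000
42.7903 33.4848 21.6113 6.4611 0.0000 0.0000 0.0000 0.0000 0.0000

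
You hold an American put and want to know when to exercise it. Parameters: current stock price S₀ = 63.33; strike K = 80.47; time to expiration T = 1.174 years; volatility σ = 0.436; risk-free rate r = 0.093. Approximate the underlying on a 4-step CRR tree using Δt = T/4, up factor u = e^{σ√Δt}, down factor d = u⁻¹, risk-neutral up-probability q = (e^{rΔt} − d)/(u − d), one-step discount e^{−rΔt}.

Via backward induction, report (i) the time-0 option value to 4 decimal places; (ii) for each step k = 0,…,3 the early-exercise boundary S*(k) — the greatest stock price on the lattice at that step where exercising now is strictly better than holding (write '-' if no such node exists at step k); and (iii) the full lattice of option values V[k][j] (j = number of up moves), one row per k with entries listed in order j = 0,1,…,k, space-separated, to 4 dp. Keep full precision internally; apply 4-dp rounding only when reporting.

params: Δt=0.29350 u=1.26643 d=0.78962 q=0.49926 e^(-rΔt)=0.97307
t_4 payoffs: 55.8506 40.9839 17.1400 0.0000 0.0000
t_3: node(3,0) S=31.1789 payoff=49.2911 vs cont=47.1243 → 49.2911 [stop]  node(3,1) S=50.0065 payoff=30.4635 vs cont=28.2967 → 30.4635 [stop]  node(3,2) S=80.2033 payoff=0.2667 vs cont=8.3517 → 8.3517 [wait]  node(3,3) S=128.6347 payoff=0.0000 vs cont=0.0000 → 0.0000 [wait]  ⇒ S*(3)=50.0065
t_2: node(2,0) S=39.4861 payoff=40.9839 vs cont=38.8172 → 40.9839 [stop]  node(2,1) S=63.3300 payoff=17.1400 vs cont=18.9010 → 18.9010 [wait]  node(2,2) S=101.5723 payoff=0.0000 vs cont=4.0694 → 4.0694 [wait]  ⇒ S*(2)=39.4861
t_1: node(1,0) S=50.0065 payoff=30.4635 vs cont=29.1522 → 30.4635 [stop]  node(1,1) S=80.2033 payoff=0.2667 vs cont=11.1867 → 11.1867 [wait]  ⇒ S*(1)=50.0065
t_0: node(0,0) S=63.3300 payoff=17.1400 vs cont=20.2783 → 20.2783 [wait]  ⇒ S*(0)=-

price = 20.2783
boundary = - 50.0065 39.4861 50.0065
tree:
20.2783
30.4635 11.1867
40.9839 18.9010 4.0694
49.2911 30.4635 8.3517 0.0000
55.8506 40.9839 17.1400 0.0000 0.0000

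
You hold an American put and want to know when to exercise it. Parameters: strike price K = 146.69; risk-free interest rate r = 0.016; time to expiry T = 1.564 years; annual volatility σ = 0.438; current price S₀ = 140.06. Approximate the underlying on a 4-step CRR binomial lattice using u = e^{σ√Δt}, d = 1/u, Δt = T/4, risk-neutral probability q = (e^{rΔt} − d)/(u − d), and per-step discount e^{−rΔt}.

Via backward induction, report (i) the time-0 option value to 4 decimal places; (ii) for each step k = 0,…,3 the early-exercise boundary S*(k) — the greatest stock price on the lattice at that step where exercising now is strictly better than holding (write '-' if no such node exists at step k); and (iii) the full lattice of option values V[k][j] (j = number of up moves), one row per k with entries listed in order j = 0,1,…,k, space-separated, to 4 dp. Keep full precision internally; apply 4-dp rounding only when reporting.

price = 32.1291
boundary = - - 80.9886 106.5047
tree:
32.1291
46.8553 14.0884
65.7014 23.8487 2.0294
85.1045 40.1853 3.6681 0.0000
99.8590 65.7014 6.6300 0.0000 0.0000

Δt=0.39100, u=1.31506, d=0.76042, q=0.44327, disc=e^(-rΔt)=0.99376
k=4 terminal: V=max(K-S,0) → 99.8590 65.7014 6.6300 0.0000 0.0000
k=3: j=0 S=61.5855 intr=85.1045 cont=84.1897 V=85.1045[EX]; j=1 S=106.5047 intr=40.1853 cont=39.2704 V=40.1853[EX]; j=2 S=184.1871 intr=0.0000 cont=3.6681 V=3.6681[hold]; j=3 S=318.5295 intr=0.0000 cont=0.0000 V=0.0000[hold]  S*(3)=106.5047
k=2: j=0 S=80.9886 intr=65.7014 cont=64.7866 V=65.7014[EX]; j=1 S=140.0600 intr=6.6300 cont=23.8487 V=23.8487[hold]; j=2 S=242.2169 intr=0.0000 cont=2.0294 V=2.0294[hold]  S*(2)=80.9886
k=1: j=0 S=106.5047 intr=40.1853 cont=46.8553 V=46.8553[hold]; j=1 S=184.1871 intr=0.0000 cont=14.0884 V=14.0884[hold]  S*(1)=-
k=0: j=0 S=140.0600 intr=6.6300 cont=32.1291 V=32.1291[hold]  S*(0)=-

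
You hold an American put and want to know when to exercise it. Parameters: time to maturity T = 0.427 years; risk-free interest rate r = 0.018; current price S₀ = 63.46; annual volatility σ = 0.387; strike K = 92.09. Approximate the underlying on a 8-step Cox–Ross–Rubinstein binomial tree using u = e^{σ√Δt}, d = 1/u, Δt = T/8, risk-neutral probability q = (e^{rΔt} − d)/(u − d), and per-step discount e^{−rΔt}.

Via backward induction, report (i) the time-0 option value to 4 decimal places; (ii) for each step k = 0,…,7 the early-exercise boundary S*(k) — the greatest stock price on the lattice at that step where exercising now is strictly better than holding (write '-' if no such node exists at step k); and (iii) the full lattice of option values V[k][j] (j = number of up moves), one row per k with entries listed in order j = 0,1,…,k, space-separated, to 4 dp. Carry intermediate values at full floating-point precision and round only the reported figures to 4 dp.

Δt=0.05337  u=1.09353  d=0.91447  q=0.48303  discount=0.99904
step 8 (expiry): payoffs max(K−S,0) = 61.0542 54.9774 47.7106 39.0210 28.6300 16.2044 1.3458 0.0000 0.0000
step 7: (k=7,j=0): S=33.9385, (K−S)⁺=58.1515, hold=58.0631 ⇒ V=58.1515 exercise | (k=7,j=1): S=40.5837, (K−S)⁺=51.5063, hold=51.4179 ⇒ V=51.5063 exercise | (k=7,j=2): S=48.5301, (K−S)⁺=43.5599, hold=43.4715 ⇒ V=43.5599 exercise | (k=7,j=3): S=58.0324, (K−S)⁺=34.0576, hold=33.9692 ⇒ V=34.0576 exercise | (k=7,j=4): S=69.3953, (K−S)⁺=22.6947, hold=22.6063 ⇒ V=22.6947 exercise | (k=7,j=5): S=82.9830, (K−S)⁺=9.1070, hold=9.0186 ⇒ V=9.1070 exercise | (k=7,j=6): S=99.2313, (K−S)⁺=0.0000, hold=0.6951 ⇒ V=0.6951 continue | (k=7,j=7): S=118.6610, (K−S)⁺=0.0000, hold=0.0000 ⇒ V=0.0000 continue  boundary S*=82.9830
step 6: (k=6,j=0): S=37.1126, (K−S)⁺=54.9774, hold=54.8889 ⇒ V=54.9774 exercise | (k=6,j=1): S=44.3794, (K−S)⁺=47.7106, hold=47.6222 ⇒ V=47.7106 exercise | (k=6,j=2): S=53.0690, (K−S)⁺=39.0210, hold=38.9326 ⇒ V=39.0210 exercise | (k=6,j=3): S=63.4600, (K−S)⁺=28.6300, hold=28.5416 ⇒ V=28.6300 exercise | (k=6,j=4): S=75.8856, (K−S)⁺=16.2044, hold=16.1159 ⇒ V=16.2044 exercise | (k=6,j=5): S=90.7442, (K−S)⁺=1.3458, hold=5.0389 ⇒ V=5.0389 continue | (k=6,j=6): S=108.5121, (K−S)⁺=0.0000, hold=0.3590 ⇒ V=0.3590 continue  boundary S*=75.8856
step 5: (k=5,j=0): S=40.5837, (K−S)⁺=51.5063, hold=51.4179 ⇒ V=51.5063 exercise | (k=5,j=1): S=48.5301, (K−S)⁺=43.5599, hold=43.4715 ⇒ V=43.5599 exercise | (k=5,j=2): S=58.0324, (K−S)⁺=34.0576, hold=33.9692 ⇒ V=34.0576 exercise | (k=5,j=3): S=69.3953, (K−S)⁺=22.6947, hold=22.6063 ⇒ V=22.6947 exercise | (k=5,j=4): S=82.9830, (K−S)⁺=9.1070, hold=10.8007 ⇒ V=10.8007 continue | (k=5,j=5): S=99.2313, (K−S)⁺=0.0000, hold=2.7757 ⇒ V=2.7757 continue  boundary S*=69.3953
step 4: (k=4,j=0): S=44.3794, (K−S)⁺=47.7106, hold=47.6222 ⇒ V=47.7106 exercise | (k=4,j=1): S=53.0690, (K−S)⁺=39.0210, hold=38.9326 ⇒ V=39.0210 exercise | (k=4,j=2): S=63.4600, (K−S)⁺=28.6300, hold=28.5416 ⇒ V=28.6300 exercise | (k=4,j=3): S=75.8856, (K−S)⁺=16.2044, hold=16.9333 ⇒ V=16.9333 continue | (k=4,j=4): S=90.7442, (K−S)⁺=1.3458, hold=6.9177 ⇒ V=6.9177 continue  boundary S*=63.4600
step 3: (k=3,j=0): S=48.5301, (K−S)⁺=43.5599, hold=43.4715 ⇒ V=43.5599 exercise | (k=3,j=1): S=58.0324, (K−S)⁺=34.0576, hold=33.9692 ⇒ V=34.0576 exercise | (k=3,j=2): S=69.3953, (K−S)⁺=22.6947, hold=22.9581 ⇒ V=22.9581 continue | (k=3,j=3): S=82.9830, (K−S)⁺=9.1070, hold=12.0839 ⇒ V=12.0839 continue  boundary S*=58.0324
step 2: (k=2,j=0): S=53.0690, (K−S)⁺=39.0210, hold=38.9326 ⇒ V=39.0210 exercise | (k=2,j=1): S=63.4600, (K−S)⁺=28.6300, hold=28.6686 ⇒ V=28.6686 continue | (k=2,j=2): S=75.8856, (K−S)⁺=16.2044, hold=17.6885 ⇒ V=17.6885 continue  boundary S*=53.0690
step 1: (k=1,j=0): S=58.0324, (K−S)⁺=34.0576, hold=33.9878 ⇒ V=34.0576 exercise | (k=1,j=1): S=69.3953, (K−S)⁺=22.6947, hold=23.3424 ⇒ V=23.3424 continue  boundary S*=58.0324
step 0: (k=0,j=0): S=63.4600, (K−S)⁺=28.6300, hold=28.8541 ⇒ V=28.8541 continue  boundary S*=-

price = 28.8541
boundary = - 58.0324 53.0690 58.0324 63.4600 69.3953 75.8856 82.9830
tree:
28.8541
34.0576 23.3424
39.0210 28.6686 17.6885
43.5599 34.0576 22.9581 12.0839
47.7106 39.0210 28.6300 16.9333 6.9177
51.5063 43.5599 34.0576 22.6947 10.8007 2.7757
54.9774 47.7106 39.0210 28.6300 16.2044 5.0389 0.3590
58.1515 51.5063 43.5599 34.0576 22.6947 9.1070 0.6951 0.0000
61.0542 54.9774 47.7106 39.0210 28.6300 16.2044 1.3458 0.0000 0.0000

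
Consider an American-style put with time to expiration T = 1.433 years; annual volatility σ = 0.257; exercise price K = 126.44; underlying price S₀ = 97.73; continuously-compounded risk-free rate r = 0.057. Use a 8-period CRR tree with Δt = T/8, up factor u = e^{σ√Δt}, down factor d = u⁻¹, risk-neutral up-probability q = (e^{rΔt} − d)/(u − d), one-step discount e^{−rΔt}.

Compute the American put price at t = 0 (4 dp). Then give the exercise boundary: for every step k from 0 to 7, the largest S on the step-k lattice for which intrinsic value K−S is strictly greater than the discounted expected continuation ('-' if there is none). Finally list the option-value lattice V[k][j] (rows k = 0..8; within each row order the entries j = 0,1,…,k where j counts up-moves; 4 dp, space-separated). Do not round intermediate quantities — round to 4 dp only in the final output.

price = 28.8388
boundary = - 87.6576 97.7300 87.6576 97.7300 87.6576 97.7300 108.9598
tree:
28.8388
38.7824 20.2261
47.8167 28.7100 12.7915
55.9200 38.7824 19.5287 6.8229
63.1880 47.8167 28.7100 11.4363 2.6976
69.7070 55.9200 38.7824 18.5424 5.1003 0.5323
75.5541 63.1880 47.8167 28.7100 9.5197 1.1201 0.0000
80.7986 69.7070 55.9200 38.7824 17.4802 2.3570 0.0000 0.0000
85.5026 75.5541 63.1880 47.8167 28.7100 4.9600 0.0000 0.0000 0.0000

Δt=0.17913  u=1.11491  d=0.89694  q=0.51992  discount=0.98984
step 8 (expiry): payoffs max(K−S,0) = 85.5026 75.5541 63.1880 47.8167 28.7100 4.9600 0.0000 0.0000 0.0000
step 7: (k=7,j=0): S=45.6414, (K−S)⁺=80.7986, hold=79.5142 ⇒ V=80.7986 exercise | (k=7,j=1): S=56.7330, (K−S)⁺=69.7070, hold=68.4226 ⇒ V=69.7070 exercise | (k=7,j=2): S=70.5200, (K−S)⁺=55.9200, hold=54.6356 ⇒ V=55.9200 exercise | (k=7,j=3): S=87.6576, (K−S)⁺=38.7824, hold=37.4980 ⇒ V=38.7824 exercise | (k=7,j=4): S=108.9598, (K−S)⁺=17.4802, hold=16.1958 ⇒ V=17.4802 exercise | (k=7,j=5): S=135.4388, (K−S)⁺=0.0000, hold=2.3570 ⇒ V=2.3570 continue | (k=7,j=6): S=168.3527, (K−S)⁺=0.0000, hold=0.0000 ⇒ V=0.0000 continue | (k=7,j=7): S=209.2652, (K−S)⁺=0.0000, hold=0.0000 ⇒ V=0.0000 continue  boundary S*=108.9598
step 6: (k=6,j=0): S=50.8859, (K−S)⁺=75.5541, hold=74.2697 ⇒ V=75.5541 exercise | (k=6,j=1): S=63.2520, (K−S)⁺=63.1880, hold=61.9036 ⇒ V=63.1880 exercise | (k=6,j=2): S=78.6233, (K−S)⁺=47.8167, hold=46.5323 ⇒ V=47.8167 exercise | (k=6,j=3): S=97.7300, (K−S)⁺=28.7100, hold=27.4256 ⇒ V=28.7100 exercise | (k=6,j=4): S=121.4800, (K−S)⁺=4.9600, hold=9.5197 ⇒ V=9.5197 continue | (k=6,j=5): S=151.0016, (K−S)⁺=0.0000, hold=1.1201 ⇒ V=1.1201 continue | (k=6,j=6): S=187.6975, (K−S)⁺=0.0000, hold=0.0000 ⇒ V=0.0000 continue  boundary S*=97.7300
step 5: (k=5,j=0): S=56.7330, (K−S)⁺=69.7070, hold=68.4226 ⇒ V=69.7070 exercise | (k=5,j=1): S=70.5200, (K−S)⁺=55.9200, hold=54.6356 ⇒ V=55.9200 exercise | (k=5,j=2): S=87.6576, (K−S)⁺=38.7824, hold=37.4980 ⇒ V=38.7824 exercise | (k=5,j=3): S=108.9598, (K−S)⁺=17.4802, hold=18.5424 ⇒ V=18.5424 continue | (k=5,j=4): S=135.4388, (K−S)⁺=0.0000, hold=5.1003 ⇒ V=5.1003 continue | (k=5,j=5): S=168.3527, (K−S)⁺=0.0000, hold=0.5323 ⇒ V=0.5323 continue  boundary S*=87.6576
step 4: (k=4,j=0): S=63.2520, (K−S)⁺=63.1880, hold=61.9036 ⇒ V=63.1880 exercise | (k=4,j=1): S=78.6233, (K−S)⁺=47.8167, hold=46.5323 ⇒ V=47.8167 exercise | (k=4,j=2): S=97.7300, (K−S)⁺=28.7100, hold=27.9722 ⇒ V=28.7100 exercise | (k=4,j=3): S=121.4800, (K−S)⁺=4.9600, hold=11.4363 ⇒ V=11.4363 continue | (k=4,j=4): S=151.0016, (K−S)⁺=0.0000, hold=2.6976 ⇒ V=2.6976 continue  boundary S*=97.7300
step 3: (k=3,j=0): S=70.5200, (K−S)⁺=55.9200, hold=54.6356 ⇒ V=55.9200 exercise | (k=3,j=1): S=87.6576, (K−S)⁺=38.7824, hold=37.4980 ⇒ V=38.7824 exercise | (k=3,j=2): S=108.9598, (K−S)⁺=17.4802, hold=19.5287 ⇒ V=19.5287 continue | (k=3,j=3): S=135.4388, (K−S)⁺=0.0000, hold=6.8229 ⇒ V=6.8229 continue  boundary S*=87.6576
step 2: (k=2,j=0): S=78.6233, (K−S)⁺=47.8167, hold=46.5323 ⇒ V=47.8167 exercise | (k=2,j=1): S=97.7300, (K−S)⁺=28.7100, hold=28.4798 ⇒ V=28.7100 exercise | (k=2,j=2): S=121.4800, (K−S)⁺=4.9600, hold=12.7915 ⇒ V=12.7915 continue  boundary S*=97.7300
step 1: (k=1,j=0): S=87.6576, (K−S)⁺=38.7824, hold=37.4980 ⇒ V=38.7824 exercise | (k=1,j=1): S=108.9598, (K−S)⁺=17.4802, hold=20.2261 ⇒ V=20.2261 continue  boundary S*=87.6576
step 0: (k=0,j=0): S=97.7300, (K−S)⁺=28.7100, hold=28.8388 ⇒ V=28.8388 continue  boundary S*=-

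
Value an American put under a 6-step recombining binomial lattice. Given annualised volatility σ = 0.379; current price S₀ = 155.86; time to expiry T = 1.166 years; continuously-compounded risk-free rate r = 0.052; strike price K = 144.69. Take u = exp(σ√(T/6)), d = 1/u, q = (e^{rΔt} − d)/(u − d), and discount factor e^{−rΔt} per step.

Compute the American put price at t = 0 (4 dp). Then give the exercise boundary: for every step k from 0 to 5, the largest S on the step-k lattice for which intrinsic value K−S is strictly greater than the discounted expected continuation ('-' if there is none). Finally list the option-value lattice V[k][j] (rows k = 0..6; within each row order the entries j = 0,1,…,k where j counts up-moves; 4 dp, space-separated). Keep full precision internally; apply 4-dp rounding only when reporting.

Δt=0.19433  u=1.18184  d=0.84614  q=0.48858  discount=0.98995
step 6 (expiry): payoffs max(K−S,0) = 87.4928 64.7996 33.1027 0.0000 0.0000 0.0000 0.0000
step 5: (k=5,j=0): S=67.5981, (K−S)⁺=77.0919, hold=75.6371 ⇒ V=77.0919 exercise | (k=5,j=1): S=94.4180, (K−S)⁺=50.2720, hold=48.8172 ⇒ V=50.2720 exercise | (k=5,j=2): S=131.8787, (K−S)⁺=12.8113, hold=16.7591 ⇒ V=16.7591 continue | (k=5,j=3): S=184.2021, (K−S)⁺=0.0000, hold=0.0000 ⇒ V=0.0000 continue | (k=5,j=4): S=257.2851, (K−S)⁺=0.0000, hold=0.0000 ⇒ V=0.0000 continue | (k=5,j=5): S=359.3640, (K−S)⁺=0.0000, hold=0.0000 ⇒ V=0.0000 continue  boundary S*=94.4180
step 4: (k=4,j=0): S=79.8904, (K−S)⁺=64.7996, hold=63.3448 ⇒ V=64.7996 exercise | (k=4,j=1): S=111.5873, (K−S)⁺=33.1027, hold=33.5574 ⇒ V=33.5574 continue | (k=4,j=2): S=155.8600, (K−S)⁺=0.0000, hold=8.4847 ⇒ V=8.4847 continue | (k=4,j=3): S=217.6981, (K−S)⁺=0.0000, hold=0.0000 ⇒ V=0.0000 continue | (k=4,j=4): S=304.0707, (K−S)⁺=0.0000, hold=0.0000 ⇒ V=0.0000 continue  boundary S*=79.8904
step 3: (k=3,j=0): S=94.4180, (K−S)⁺=50.2720, hold=49.0371 ⇒ V=50.2720 exercise | (k=3,j=1): S=131.8787, (K−S)⁺=12.8113, hold=21.0931 ⇒ V=21.0931 continue | (k=3,j=2): S=184.2021, (K−S)⁺=0.0000, hold=4.2956 ⇒ V=4.2956 continue | (k=3,j=3): S=257.2851, (K−S)⁺=0.0000, hold=0.0000 ⇒ V=0.0000 continue  boundary S*=94.4180
step 2: (k=2,j=0): S=111.5873, (K−S)⁺=33.1027, hold=35.6536 ⇒ V=35.6536 continue | (k=2,j=1): S=155.8600, (K−S)⁺=0.0000, hold=12.7566 ⇒ V=12.7566 continue | (k=2,j=2): S=217.6981, (K−S)⁺=0.0000, hold=2.1748 ⇒ V=2.1748 continue  boundary S*=-
step 1: (k=1,j=0): S=131.8787, (K−S)⁺=12.8113, hold=24.2205 ⇒ V=24.2205 continue | (k=1,j=1): S=184.2021, (K−S)⁺=0.0000, hold=7.5102 ⇒ V=7.5102 continue  boundary S*=-
step 0: (k=0,j=0): S=155.8600, (K−S)⁺=0.0000, hold=15.8947 ⇒ V=15.8947 continue  boundary S*=-

price = 15.8947
boundary = - - - 94.4180 79.8904 94.4180
tree:
15.8947
24.2205 7.5102
35.6536 12.7566 2.1748
50.2720 21.0931 4.2956 0.0000
64.7996 33.5574 8.4847 0.0000 0.0000
77.0919 50.2720 16.7591 0.0000 0.0000 0.0000
87.4928 64.7996 33.1027 0.0000 0.0000 0.0000 0.0000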